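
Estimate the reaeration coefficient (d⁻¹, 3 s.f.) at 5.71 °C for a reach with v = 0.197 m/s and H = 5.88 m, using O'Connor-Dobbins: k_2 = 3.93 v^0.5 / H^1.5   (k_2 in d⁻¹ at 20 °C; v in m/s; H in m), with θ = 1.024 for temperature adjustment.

k_2 ≈ 0.0872 d⁻¹

k_2(20) = 3.93 × 0.197^0.5 / 5.88^1.5 = 3.93 × 0.4438 / 14.26 = 0.1223 d⁻¹.
k_2(5.71) = 0.1223 × 1.024^(5.71−20) = 0.1223 × 0.7125 = 0.08717 d⁻¹.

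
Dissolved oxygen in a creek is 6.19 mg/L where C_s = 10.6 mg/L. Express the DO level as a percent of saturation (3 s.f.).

% saturation = C/C_s × 100 = 6.19/10.6 × 100 = 58.4 %.

58.4 % saturation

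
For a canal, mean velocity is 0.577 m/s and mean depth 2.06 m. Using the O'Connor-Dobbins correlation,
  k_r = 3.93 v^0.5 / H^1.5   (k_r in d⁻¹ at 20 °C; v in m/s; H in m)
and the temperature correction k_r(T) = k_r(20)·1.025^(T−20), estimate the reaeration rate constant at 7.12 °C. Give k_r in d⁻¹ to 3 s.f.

k_r ≈ 0.735 d⁻¹

k_r(20) = 3.93 × 0.577^0.5 / 2.06^1.5 = 3.93 × 0.7596 / 2.957 = 1.010 d⁻¹.
k_r(7.12) = 1.010 × 1.025^(7.12−20) = 1.010 × 0.7276 = 0.7346 d⁻¹.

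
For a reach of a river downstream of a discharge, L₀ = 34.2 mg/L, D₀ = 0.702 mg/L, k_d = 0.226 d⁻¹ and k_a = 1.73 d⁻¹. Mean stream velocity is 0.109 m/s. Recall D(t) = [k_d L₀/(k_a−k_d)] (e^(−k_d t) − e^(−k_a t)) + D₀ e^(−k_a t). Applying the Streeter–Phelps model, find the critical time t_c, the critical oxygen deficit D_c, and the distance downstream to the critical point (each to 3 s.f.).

With k_a/k_d = 7.655 and 1 − D₀(k_a−k_d)/(k_d L₀) = 0.8634,
t_c = ln(7.655 × 0.8634) / (1.73 − 0.226) = ln(6.609) / 1.504 = 1.888/1.504 = 1.256 d.
L(t_c) = L₀ e^(−k_d t_c) = 34.2 × 0.7529 = 25.75 mg/L, and at the critical point k_a D_c = k_d L, so D_c = (0.226/1.73) × 25.75 = 3.364 mg/L.
x_c = v t_c = 0.109 m/s × 1.256 d × 86400 s/d = 11830 m ≈ 11.8 km.

t_c ≈ 1.26 d; D_c ≈ 3.36 mg/L; x_c ≈ 11.8 km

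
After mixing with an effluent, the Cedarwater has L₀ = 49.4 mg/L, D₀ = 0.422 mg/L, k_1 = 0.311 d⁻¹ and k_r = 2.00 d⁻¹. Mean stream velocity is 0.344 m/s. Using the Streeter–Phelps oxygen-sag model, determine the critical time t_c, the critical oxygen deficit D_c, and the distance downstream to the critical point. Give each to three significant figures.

t_c = [1/(k_r−k_1)] ln[(k_r/k_1)(1 − D₀(k_r−k_1)/(k_1 L₀))]
= [1/(2.00−0.311)] ln[(2.00/0.311)(1 − 0.422×1.689/(0.311×49.4))]
= (1/1.689) ln[6.431 × 0.9536] = 0.5921 × ln(6.133) = 0.5921 × 1.814 = 1.074 d.
L(t_c) = L₀ e^(−k_1 t_c) = 49.4 × 0.7161 = 35.38 mg/L, and at the critical point k_r D_c = k_1 L, so D_c = (0.311/2.00) × 35.38 = 5.501 mg/L.
x_c = v t_c = 0.344 m/s × 1.074 d × 86400 s/d = 31910 m ≈ 31.9 km.

t_c ≈ 1.07 d; D_c ≈ 5.50 mg/L; x_c ≈ 31.9 km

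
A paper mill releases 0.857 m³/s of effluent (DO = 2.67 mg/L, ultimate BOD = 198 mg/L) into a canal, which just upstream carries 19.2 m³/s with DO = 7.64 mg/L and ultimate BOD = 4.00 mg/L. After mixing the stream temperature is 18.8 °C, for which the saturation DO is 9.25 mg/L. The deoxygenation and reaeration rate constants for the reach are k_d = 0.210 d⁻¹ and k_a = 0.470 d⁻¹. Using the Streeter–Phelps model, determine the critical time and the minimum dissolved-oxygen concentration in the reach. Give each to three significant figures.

Mixed DO = (19.2×7.64 + 0.857×2.67)/(19.2+0.857) = 149.0/20.06 = 7.428 mg/L.
Mixed L₀ = (19.2×4.00 + 0.857×198)/(20.06) = 246.5/20.06 = 12.29 mg/L.
Initial deficit D₀ = C_s − DO₀ = 9.25 − 7.428 = 1.822 mg/L.
t_c = (1/0.2600) ln[(0.470/0.210)(1 − 1.822×0.2600/(0.210×12.29))] = 3.846 × ln(1.827) = 2.318 d.
D_c = (0.210/0.470) × 12.29 × e^(−0.210×2.318) = 0.4468 × 12.29 × 0.6146 = 3.374 mg/L.
Minimum DO = 9.25 − 3.374 = 5.876 mg/L.

t_c ≈ 2.32 d; minimum DO ≈ 5.88 mg/L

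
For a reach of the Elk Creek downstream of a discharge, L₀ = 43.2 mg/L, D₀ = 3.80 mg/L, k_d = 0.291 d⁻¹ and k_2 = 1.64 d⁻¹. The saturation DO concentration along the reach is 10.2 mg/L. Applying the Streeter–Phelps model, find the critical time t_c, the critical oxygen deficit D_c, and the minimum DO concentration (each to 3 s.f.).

t_c ≈ 0.893 d; D_c ≈ 5.91 mg/L; min DO ≈ 4.29 mg/L

At the critical point dD/dt = 0, so k_d L₀ e^(−k_d t) = k_2 D. Substituting D(t) from the Streeter–Phelps equation and solving for t gives
t_c = ln[(k_2/k_d)(1 − D₀(k_2−k_d)/(k_d L₀))] / (k_2−k_d).
Here k_2−k_d = 1.349 d⁻¹ and 1 − D₀(k_2−k_d)/(k_d L₀) = 1 − 3.80×1.349/(0.291×43.2) = 0.5922, so
t_c = ln(5.636 × 0.5922) / 1.349 = 1.205 / 1.349 = 0.8934 d.
L(t_c) = L₀ e^(−k_d t_c) = 43.2 × 0.7711 = 33.31 mg/L, and at the critical point k_2 D_c = k_d L, so D_c = (0.291/1.64) × 33.31 = 5.910 mg/L.
Minimum DO = C_s − D_c = 10.2 − 5.910 = 4.290 mg/L.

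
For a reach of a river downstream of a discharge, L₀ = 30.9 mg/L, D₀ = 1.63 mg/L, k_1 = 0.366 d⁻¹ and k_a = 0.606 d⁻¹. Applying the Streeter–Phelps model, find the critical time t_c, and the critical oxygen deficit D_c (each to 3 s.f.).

t_c = [1/(k_a−k_1)] ln[(k_a/k_1)(1 − D₀(k_a−k_1)/(k_1 L₀))]
= [1/(0.606−0.366)] ln[(0.606/0.366)(1 − 1.63×0.2400/(0.366×30.9))]
= (1/0.2400) ln[1.656 × 0.9654] = 4.167 × ln(1.598) = 4.167 × 0.4690 = 1.954 d.
L(t_c) = L₀ e^(−k_1 t_c) = 30.9 × 0.4890 = 15.11 mg/L, and at the critical point k_a D_c = k_1 L, so D_c = (0.366/0.606) × 15.11 = 9.127 mg/L.

t_c ≈ 1.95 d; D_c ≈ 9.13 mg/L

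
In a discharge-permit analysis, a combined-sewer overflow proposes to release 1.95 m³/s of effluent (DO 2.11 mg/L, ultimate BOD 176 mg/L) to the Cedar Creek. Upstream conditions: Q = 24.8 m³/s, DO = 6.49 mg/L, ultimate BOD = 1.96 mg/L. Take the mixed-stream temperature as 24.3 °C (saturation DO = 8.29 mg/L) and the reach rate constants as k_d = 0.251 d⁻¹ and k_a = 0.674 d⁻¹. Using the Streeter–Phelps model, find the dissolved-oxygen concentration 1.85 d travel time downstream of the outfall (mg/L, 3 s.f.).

Mixed DO = (24.8×6.49 + 1.95×2.11)/(24.8+1.95) = 165.1/26.75 = 6.171 mg/L.
Mixed L₀ = (24.8×1.96 + 1.95×176)/(26.75) = 391.8/26.75 = 14.65 mg/L.
Initial deficit D₀ = C_s − DO₀ = 8.29 − 6.171 = 2.119 mg/L.
D(1.85) = [0.251×14.65/(0.674−0.251)](e^(−0.251×1.85) − e^(−0.674×1.85)) + 2.119 e^(−0.674×1.85)
= 8.691 × (0.6285 − 0.2874) + 2.119 × 0.2874 = 3.574 mg/L.
DO = 8.29 − 3.574 = 4.716 mg/L.

DO ≈ 4.72 mg/L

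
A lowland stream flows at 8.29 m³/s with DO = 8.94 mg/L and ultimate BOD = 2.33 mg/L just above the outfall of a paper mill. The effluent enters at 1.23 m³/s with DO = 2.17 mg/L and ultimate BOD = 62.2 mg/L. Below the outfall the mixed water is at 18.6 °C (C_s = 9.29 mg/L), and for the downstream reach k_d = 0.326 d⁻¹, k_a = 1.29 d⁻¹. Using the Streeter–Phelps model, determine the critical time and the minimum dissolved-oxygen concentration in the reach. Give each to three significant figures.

Mixed DO = (8.29×8.94 + 1.23×2.17)/(8.29+1.23) = 76.78/9.520 = 8.065 mg/L.
Mixed L₀ = (8.29×2.33 + 1.23×62.2)/(9.520) = 95.82/9.520 = 10.07 mg/L.
Initial deficit D₀ = C_s − DO₀ = 9.29 − 8.065 = 1.225 mg/L.
t_c = (1/0.9640) ln[(1.29/0.326)(1 − 1.225×0.9640/(0.326×10.07))] = 1.037 × ln(2.533) = 0.9642 d.
D_c = (0.326/1.29) × 10.07 × e^(−0.326×0.9642) = 0.2527 × 10.07 × 0.7303 = 1.858 mg/L.
Minimum DO = 9.29 − 1.858 = 7.432 mg/L.

t_c ≈ 0.964 d; minimum DO ≈ 7.43 mg/L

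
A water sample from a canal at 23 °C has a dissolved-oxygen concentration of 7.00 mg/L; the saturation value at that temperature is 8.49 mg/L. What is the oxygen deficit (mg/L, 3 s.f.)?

D ≈ 1.49 mg/L

D = C_s − C = 8.49 − 7.00 = 1.49 mg/L.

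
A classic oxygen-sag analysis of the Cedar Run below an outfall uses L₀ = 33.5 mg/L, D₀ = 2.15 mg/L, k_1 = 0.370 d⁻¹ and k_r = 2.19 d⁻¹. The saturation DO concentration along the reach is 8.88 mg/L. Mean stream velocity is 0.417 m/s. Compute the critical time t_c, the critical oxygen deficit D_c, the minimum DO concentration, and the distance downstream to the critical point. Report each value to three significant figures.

t_c ≈ 0.769 d; D_c ≈ 4.26 mg/L; min DO ≈ 4.62 mg/L; x_c ≈ 27.7 km

At the critical point dD/dt = 0, so k_1 L₀ e^(−k_1 t) = k_r D. Substituting D(t) from the Streeter–Phelps equation and solving for t gives
t_c = ln[(k_r/k_1)(1 − D₀(k_r−k_1)/(k_1 L₀))] / (k_r−k_1).
Here k_r−k_1 = 1.820 d⁻¹ and 1 − D₀(k_r−k_1)/(k_1 L₀) = 1 − 2.15×1.820/(0.370×33.5) = 0.6843, so
t_c = ln(5.919 × 0.6843) / 1.820 = 1.399 / 1.820 = 0.7686 d.
L(t_c) = L₀ e^(−k_1 t_c) = 33.5 × 0.7525 = 25.21 mg/L, and at the critical point k_r D_c = k_1 L, so D_c = (0.370/2.19) × 25.21 = 4.259 mg/L.
Minimum DO = C_s − D_c = 8.88 − 4.259 = 4.621 mg/L.
x_c = v t_c = 0.417 m/s × 0.7686 d × 86400 s/d = 27690 m ≈ 27.7 km.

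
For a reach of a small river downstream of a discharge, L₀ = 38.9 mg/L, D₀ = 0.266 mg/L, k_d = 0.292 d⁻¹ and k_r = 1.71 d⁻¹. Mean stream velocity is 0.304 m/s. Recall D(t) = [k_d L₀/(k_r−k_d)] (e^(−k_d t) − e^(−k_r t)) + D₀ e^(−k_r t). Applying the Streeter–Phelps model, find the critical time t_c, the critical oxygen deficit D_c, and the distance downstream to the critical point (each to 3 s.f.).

t_c ≈ 1.22 d; D_c ≈ 4.65 mg/L; x_c ≈ 32.1 km

At the critical point dD/dt = 0, so k_d L₀ e^(−k_d t) = k_r D. Substituting D(t) from the Streeter–Phelps equation and solving for t gives
t_c = ln[(k_r/k_d)(1 − D₀(k_r−k_d)/(k_d L₀))] / (k_r−k_d).
Here k_r−k_d = 1.418 d⁻¹ and 1 − D₀(k_r−k_d)/(k_d L₀) = 1 − 0.266×1.418/(0.292×38.9) = 0.9668, so
t_c = ln(5.856 × 0.9668) / 1.418 = 1.734 / 1.418 = 1.223 d.
D_c = (k_d/k_r) L₀ e^(−k_d t_c) = (0.292/1.71) × 38.9 × e^(−0.292×1.223) = 0.1708 × 38.9 × 0.6998 = 4.648 mg/L.
x_c = v t_c = 0.304 m/s × 1.223 d × 86400 s/d = 32110 m ≈ 32.1 km.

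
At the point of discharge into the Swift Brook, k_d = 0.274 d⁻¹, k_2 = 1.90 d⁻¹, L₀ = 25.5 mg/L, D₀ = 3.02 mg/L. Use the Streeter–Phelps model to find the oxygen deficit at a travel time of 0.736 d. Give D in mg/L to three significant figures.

D ≈ 3.20 mg/L

k_d L₀/(k_2−k_d) = 0.274×25.5/(1.90−0.274) = 6.987/1.626 = 4.297 mg/L.
e^(−k_d t) = e^(−0.274×0.7360) = 0.8174; e^(−k_2 t) = e^(−1.90×0.7360) = 0.2470.
D = 4.297 × (0.8174 − 0.2470) + 3.02 × 0.2470 = 2.451 + 0.7459 = 3.197 mg/L.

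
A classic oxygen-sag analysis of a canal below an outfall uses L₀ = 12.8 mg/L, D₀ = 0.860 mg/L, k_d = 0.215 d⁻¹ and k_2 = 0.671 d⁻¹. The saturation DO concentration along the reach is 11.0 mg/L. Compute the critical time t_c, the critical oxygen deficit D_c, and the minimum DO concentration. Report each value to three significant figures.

t_c = [1/(k_2−k_d)] ln[(k_2/k_d)(1 − D₀(k_2−k_d)/(k_d L₀))]
= [1/(0.671−0.215)] ln[(0.671/0.215)(1 − 0.860×0.4560/(0.215×12.8))]
= (1/0.4560) ln[3.121 × 0.8575] = 2.193 × ln(2.676) = 2.193 × 0.9844 = 2.159 d.
D_c = (k_d/k_2) L₀ e^(−k_d t_c) = (0.215/0.671) × 12.8 × e^(−0.215×2.159) = 0.3204 × 12.8 × 0.6287 = 2.578 mg/L.
Minimum DO = C_s − D_c = 11.0 − 2.578 = 8.422 mg/L.

t_c ≈ 2.16 d; D_c ≈ 2.58 mg/L; min DO ≈ 8.42 mg/L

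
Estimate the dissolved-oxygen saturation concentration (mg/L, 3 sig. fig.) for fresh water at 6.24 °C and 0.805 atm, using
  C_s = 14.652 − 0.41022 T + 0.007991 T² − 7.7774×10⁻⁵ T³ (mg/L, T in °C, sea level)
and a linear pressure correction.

At sea level: C_s = 14.652 − 0.41022×6.24 + 0.007991×6.24² − 7.7774×10⁻⁵×6.24³ = 12.38 mg/L.
Pressure correction: C_s' = 12.38 × 0.805 = 9.970 mg/L.

C_s ≈ 9.97 mg/L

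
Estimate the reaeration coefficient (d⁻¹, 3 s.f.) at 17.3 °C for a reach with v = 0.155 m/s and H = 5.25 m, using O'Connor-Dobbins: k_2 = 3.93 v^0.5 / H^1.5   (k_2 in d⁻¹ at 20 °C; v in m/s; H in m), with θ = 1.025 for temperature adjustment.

k_2(20) = 3.93 × 0.155^0.5 / 5.25^1.5 = 3.93 × 0.3937 / 12.03 = 0.1286 d⁻¹.
k_2(17.3) = 0.1286 × 1.025^(17.3−20) = 0.1286 × 0.9355 = 0.1203 d⁻¹.

k_2 ≈ 0.120 d⁻¹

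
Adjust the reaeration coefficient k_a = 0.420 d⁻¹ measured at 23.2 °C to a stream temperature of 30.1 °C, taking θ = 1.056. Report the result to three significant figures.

k_a(T₂) = k_a(T₁) · θ^(T₂−T₁) = 0.420 × 1.056^(30.1−23.2)
= 0.420 × 1.056^6.90 = 0.420 × 1.456 = 0.6117 d⁻¹.

k_a ≈ 0.612 d⁻¹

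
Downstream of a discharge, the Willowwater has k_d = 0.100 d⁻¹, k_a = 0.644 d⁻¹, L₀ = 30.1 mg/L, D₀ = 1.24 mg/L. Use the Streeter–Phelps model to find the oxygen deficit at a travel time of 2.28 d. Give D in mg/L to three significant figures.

k_d L₀/(k_a−k_d) = 0.100×30.1/(0.644−0.100) = 3.010/0.5440 = 5.533 mg/L.
e^(−k_d t) = e^(−0.100×2.280) = 0.7961; e^(−k_a t) = e^(−0.644×2.280) = 0.2303.
D = 5.533 × (0.7961 − 0.2303) + 1.24 × 0.2303 = 3.131 + 0.2856 = 3.416 mg/L.

D ≈ 3.42 mg/L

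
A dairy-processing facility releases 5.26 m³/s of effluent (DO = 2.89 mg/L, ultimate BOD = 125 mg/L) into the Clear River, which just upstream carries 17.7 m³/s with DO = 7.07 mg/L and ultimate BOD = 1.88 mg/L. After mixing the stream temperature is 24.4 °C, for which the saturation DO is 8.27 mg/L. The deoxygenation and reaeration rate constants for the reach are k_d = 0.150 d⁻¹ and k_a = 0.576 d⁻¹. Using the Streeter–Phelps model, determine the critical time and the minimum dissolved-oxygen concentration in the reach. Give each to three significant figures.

t_c ≈ 2.62 d; minimum DO ≈ 2.98 mg/L

Mixed DO = (17.7×7.07 + 5.26×2.89)/(17.7+5.26) = 140.3/22.96 = 6.112 mg/L.
Mixed L₀ = (17.7×1.88 + 5.26×125)/(22.96) = 690.8/22.96 = 30.09 mg/L.
Initial deficit D₀ = C_s − DO₀ = 8.27 − 6.112 = 2.158 mg/L.
t_c = (1/0.4260) ln[(0.576/0.150)(1 − 2.158×0.4260/(0.150×30.09))] = 2.347 × ln(3.058) = 2.624 d.
D_c = (0.150/0.576) × 30.09 × e^(−0.150×2.624) = 0.2604 × 30.09 × 0.6746 = 5.286 mg/L.
Minimum DO = 8.27 − 5.286 = 2.984 mg/L.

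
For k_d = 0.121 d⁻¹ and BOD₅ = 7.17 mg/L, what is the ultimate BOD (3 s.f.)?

BOD₅ = L₀(1 − e^(−5k_d)) ⇒ L₀ = BOD₅ / (1 − e^(−5×0.121))
= 7.17 / (1 − 0.5461) = 7.17 / 0.4539 = 15.80 mg/L.

L₀ ≈ 15.8 mg/L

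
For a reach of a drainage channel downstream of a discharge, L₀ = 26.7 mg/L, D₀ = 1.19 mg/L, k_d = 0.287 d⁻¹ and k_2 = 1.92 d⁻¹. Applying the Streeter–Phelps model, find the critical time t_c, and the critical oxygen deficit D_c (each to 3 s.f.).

t_c ≈ 0.985 d; D_c ≈ 3.01 mg/L

At the critical point dD/dt = 0, so k_d L₀ e^(−k_d t) = k_2 D. Substituting D(t) from the Streeter–Phelps equation and solving for t gives
t_c = ln[(k_2/k_d)(1 − D₀(k_2−k_d)/(k_d L₀))] / (k_2−k_d).
Here k_2−k_d = 1.633 d⁻¹ and 1 − D₀(k_2−k_d)/(k_d L₀) = 1 − 1.19×1.633/(0.287×26.7) = 0.7464, so
t_c = ln(6.690 × 0.7464) / 1.633 = 1.608 / 1.633 = 0.9848 d.
D_c = (k_d/k_2) L₀ e^(−k_d t_c) = (0.287/1.92) × 26.7 × e^(−0.287×0.9848) = 0.1495 × 26.7 × 0.7538 = 3.008 mg/L.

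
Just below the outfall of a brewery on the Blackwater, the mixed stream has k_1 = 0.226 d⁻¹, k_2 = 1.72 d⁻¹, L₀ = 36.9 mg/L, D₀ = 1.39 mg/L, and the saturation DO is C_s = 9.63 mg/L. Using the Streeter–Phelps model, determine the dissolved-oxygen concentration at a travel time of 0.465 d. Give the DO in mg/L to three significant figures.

DO ≈ 6.49 mg/L

k_1 L₀/(k_2−k_1) = 0.226×36.9/(1.72−0.226) = 8.339/1.494 = 5.582 mg/L.
e^(−k_1 t) = e^(−0.226×0.4650) = 0.9002; e^(−k_2 t) = e^(−1.72×0.4650) = 0.4494.
D = 5.582 × (0.9002 − 0.4494) + 1.39 × 0.4494 = 2.516 + 0.6247 = 3.141 mg/L.
DO = C_s − D = 9.63 − 3.141 = 6.489 mg/L.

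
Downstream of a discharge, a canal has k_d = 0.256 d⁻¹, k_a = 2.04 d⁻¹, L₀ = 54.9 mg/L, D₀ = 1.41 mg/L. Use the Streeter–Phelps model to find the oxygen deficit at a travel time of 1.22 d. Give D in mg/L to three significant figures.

k_d L₀/(k_a−k_d) = 0.256×54.9/(2.04−0.256) = 14.05/1.784 = 7.878 mg/L.
e^(−k_d t) = e^(−0.256×1.220) = 0.7317; e^(−k_a t) = e^(−2.04×1.220) = 0.08301.
D = 7.878 × (0.7317 − 0.08301) + 1.41 × 0.08301 = 5.111 + 0.1170 = 5.228 mg/L.

D ≈ 5.23 mg/L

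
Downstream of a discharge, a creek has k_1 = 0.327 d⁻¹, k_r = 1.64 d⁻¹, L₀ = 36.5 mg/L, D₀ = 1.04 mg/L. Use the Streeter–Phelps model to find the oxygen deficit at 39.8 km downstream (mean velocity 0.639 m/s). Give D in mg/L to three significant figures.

Travel time t = x/v = 39.8 km / (0.639 m/s) = 39800 m / 0.639 m/s = 62280 s = 0.7209 d.
k_1 L₀/(k_r−k_1) = 0.327×36.5/(1.64−0.327) = 11.94/1.313 = 9.090 mg/L.
e^(−k_1 t) = e^(−0.327×0.7209) = 0.7900; e^(−k_r t) = e^(−1.64×0.7209) = 0.3066.
D = 9.090 × (0.7900 − 0.3066) + 1.04 × 0.3066 = 4.394 + 0.3188 = 4.713 mg/L.

D ≈ 4.71 mg/L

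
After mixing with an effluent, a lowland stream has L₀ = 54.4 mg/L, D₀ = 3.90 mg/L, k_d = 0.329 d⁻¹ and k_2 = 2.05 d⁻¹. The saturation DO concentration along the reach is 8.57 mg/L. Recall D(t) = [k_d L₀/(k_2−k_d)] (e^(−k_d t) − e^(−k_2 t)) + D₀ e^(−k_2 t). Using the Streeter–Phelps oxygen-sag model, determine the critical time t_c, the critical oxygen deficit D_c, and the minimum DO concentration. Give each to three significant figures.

t_c ≈ 0.790 d; D_c ≈ 6.73 mg/L; min DO ≈ 1.84 mg/L

t_c = [1/(k_2−k_d)] ln[(k_2/k_d)(1 − D₀(k_2−k_d)/(k_d L₀))]
= [1/(2.05−0.329)] ln[(2.05/0.329)(1 − 3.90×1.721/(0.329×54.4))]
= (1/1.721) ln[6.231 × 0.6250] = 0.5811 × ln(3.894) = 0.5811 × 1.360 = 0.7900 d.
L(t_c) = L₀ e^(−k_d t_c) = 54.4 × 0.7711 = 41.95 mg/L, and at the critical point k_2 D_c = k_d L, so D_c = (0.329/2.05) × 41.95 = 6.732 mg/L.
Minimum DO = C_s − D_c = 8.57 − 6.732 = 1.838 mg/L.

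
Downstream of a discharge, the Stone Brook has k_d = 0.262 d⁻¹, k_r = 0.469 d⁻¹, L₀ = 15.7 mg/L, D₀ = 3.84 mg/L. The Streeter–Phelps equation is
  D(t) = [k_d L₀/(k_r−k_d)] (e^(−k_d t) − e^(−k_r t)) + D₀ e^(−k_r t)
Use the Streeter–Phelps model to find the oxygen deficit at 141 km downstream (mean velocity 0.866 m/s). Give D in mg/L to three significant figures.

Travel time t = x/v = 141 km / (0.866 m/s) = 141000 m / 0.866 m/s = 162800 s = 1.884 d.
k_d L₀/(k_r−k_d) = 0.262×15.7/(0.469−0.262) = 4.113/0.2070 = 19.87 mg/L.
e^(−k_d t) = e^(−0.262×1.884) = 0.6103; e^(−k_r t) = e^(−0.469×1.884) = 0.4132.
D = 19.87 × (0.6103 − 0.4132) + 3.84 × 0.4132 = 3.918 + 1.587 = 5.504 mg/L.

D ≈ 5.50 mg/L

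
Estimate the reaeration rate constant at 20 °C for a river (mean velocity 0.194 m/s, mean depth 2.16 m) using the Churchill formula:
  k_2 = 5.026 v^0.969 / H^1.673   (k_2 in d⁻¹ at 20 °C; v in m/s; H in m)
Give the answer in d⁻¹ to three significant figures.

k_2 = 5.026 × 0.194^0.969 / 2.16^1.673 = 5.026 × 0.2041 / 3.627 = 0.2829 d⁻¹.

k_2 ≈ 0.283 d⁻¹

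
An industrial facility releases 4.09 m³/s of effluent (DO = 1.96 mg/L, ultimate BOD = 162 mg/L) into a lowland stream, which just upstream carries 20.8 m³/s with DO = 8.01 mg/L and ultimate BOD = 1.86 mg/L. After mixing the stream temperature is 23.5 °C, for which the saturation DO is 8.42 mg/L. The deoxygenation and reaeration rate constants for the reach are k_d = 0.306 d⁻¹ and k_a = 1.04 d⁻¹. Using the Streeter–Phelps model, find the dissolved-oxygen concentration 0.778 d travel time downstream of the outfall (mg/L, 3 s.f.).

DO ≈ 3.77 mg/L

Mixed DO = (20.8×8.01 + 4.09×1.96)/(20.8+4.09) = 174.6/24.89 = 7.016 mg/L.
Mixed L₀ = (20.8×1.86 + 4.09×162)/(24.89) = 701.3/24.89 = 28.17 mg/L.
Initial deficit D₀ = C_s − DO₀ = 8.42 − 7.016 = 1.404 mg/L.
D(0.778) = [0.306×28.17/(1.04−0.306)](e^(−0.306×0.778) − e^(−1.04×0.778)) + 1.404 e^(−1.04×0.778)
= 11.75 × (0.7881 − 0.4452) + 1.404 × 0.4452 = 4.653 mg/L.
DO = 8.42 − 4.653 = 3.767 mg/L.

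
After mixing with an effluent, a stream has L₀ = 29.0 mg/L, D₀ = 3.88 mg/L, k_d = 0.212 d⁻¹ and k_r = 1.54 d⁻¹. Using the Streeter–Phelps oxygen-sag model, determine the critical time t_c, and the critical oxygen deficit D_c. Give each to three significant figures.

At the critical point dD/dt = 0, so k_d L₀ e^(−k_d t) = k_r D. Substituting D(t) from the Streeter–Phelps equation and solving for t gives
t_c = ln[(k_r/k_d)(1 − D₀(k_r−k_d)/(k_d L₀))] / (k_r−k_d).
Here k_r−k_d = 1.328 d⁻¹ and 1 − D₀(k_r−k_d)/(k_d L₀) = 1 − 3.88×1.328/(0.212×29.0) = 0.1619, so
t_c = ln(7.264 × 0.1619) / 1.328 = 0.1622 / 1.328 = 0.1221 d.
D_c = (k_d/k_r) L₀ e^(−k_d t_c) = (0.212/1.54) × 29.0 × e^(−0.212×0.1221) = 0.1377 × 29.0 × 0.9744 = 3.890 mg/L.

t_c ≈ 0.122 d; D_c ≈ 3.89 mg/L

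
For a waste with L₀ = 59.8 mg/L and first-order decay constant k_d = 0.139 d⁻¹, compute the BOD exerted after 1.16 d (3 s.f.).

y_t = L₀(1 − e^(−k_d t)) = 59.8 × (1 − e^(−0.139×1.16))
= 59.8 × (1 − 0.8511) = 59.8 × 0.1489 = 8.905 mg/L.

y ≈ 8.90 mg/L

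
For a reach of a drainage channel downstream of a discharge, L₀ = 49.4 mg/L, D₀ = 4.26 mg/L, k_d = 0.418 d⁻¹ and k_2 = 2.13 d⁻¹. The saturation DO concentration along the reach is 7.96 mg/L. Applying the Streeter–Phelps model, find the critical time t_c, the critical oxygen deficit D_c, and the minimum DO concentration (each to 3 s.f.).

At the critical point dD/dt = 0, so k_d L₀ e^(−k_d t) = k_2 D. Substituting D(t) from the Streeter–Phelps equation and solving for t gives
t_c = ln[(k_2/k_d)(1 − D₀(k_2−k_d)/(k_d L₀))] / (k_2−k_d).
Here k_2−k_d = 1.712 d⁻¹ and 1 − D₀(k_2−k_d)/(k_d L₀) = 1 − 4.26×1.712/(0.418×49.4) = 0.6468, so
t_c = ln(5.096 × 0.6468) / 1.712 = 1.193 / 1.712 = 0.6967 d.
L(t_c) = L₀ e^(−k_d t_c) = 49.4 × 0.7474 = 36.92 mg/L, and at the critical point k_2 D_c = k_d L, so D_c = (0.418/2.13) × 36.92 = 7.245 mg/L.
Minimum DO = C_s − D_c = 7.96 − 7.245 = 0.7147 mg/L.

t_c ≈ 0.697 d; D_c ≈ 7.25 mg/L; min DO ≈ 0.715 mg/L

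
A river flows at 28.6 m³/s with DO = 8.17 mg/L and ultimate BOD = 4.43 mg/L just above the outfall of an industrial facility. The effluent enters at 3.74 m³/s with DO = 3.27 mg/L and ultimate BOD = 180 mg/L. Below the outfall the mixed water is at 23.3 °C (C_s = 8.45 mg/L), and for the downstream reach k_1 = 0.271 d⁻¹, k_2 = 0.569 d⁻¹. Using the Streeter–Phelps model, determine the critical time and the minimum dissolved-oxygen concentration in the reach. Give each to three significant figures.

Mixed DO = (28.6×8.17 + 3.74×3.27)/(28.6+3.74) = 245.9/32.34 = 7.603 mg/L.
Mixed L₀ = (28.6×4.43 + 3.74×180)/(32.34) = 799.9/32.34 = 24.73 mg/L.
Initial deficit D₀ = C_s − DO₀ = 8.45 − 7.603 = 0.8467 mg/L.
t_c = (1/0.2980) ln[(0.569/0.271)(1 − 0.8467×0.2980/(0.271×24.73))] = 3.356 × ln(2.021) = 2.360 d.
D_c = (0.271/0.569) × 24.73 × e^(−0.271×2.360) = 0.4763 × 24.73 × 0.5275 = 6.214 mg/L.
Minimum DO = 8.45 − 6.214 = 2.236 mg/L.

t_c ≈ 2.36 d; minimum DO ≈ 2.24 mg/L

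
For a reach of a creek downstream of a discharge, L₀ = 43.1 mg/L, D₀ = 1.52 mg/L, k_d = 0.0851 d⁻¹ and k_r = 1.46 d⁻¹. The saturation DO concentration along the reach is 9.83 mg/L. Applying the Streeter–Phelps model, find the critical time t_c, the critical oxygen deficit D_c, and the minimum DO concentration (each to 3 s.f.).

t_c ≈ 1.45 d; D_c ≈ 2.22 mg/L; min DO ≈ 7.61 mg/L

With k_r/k_d = 17.16 and 1 − D₀(k_r−k_d)/(k_d L₀) = 0.4302,
t_c = ln(17.16 × 0.4302) / (1.46 − 0.0851) = ln(7.381) / 1.375 = 1.999/1.375 = 1.454 d.
L(t_c) = L₀ e^(−k_d t_c) = 43.1 × 0.8836 = 38.08 mg/L, and at the critical point k_r D_c = k_d L, so D_c = (0.0851/1.46) × 38.08 = 2.220 mg/L.
Minimum DO = C_s − D_c = 9.83 − 2.220 = 7.610 mg/L.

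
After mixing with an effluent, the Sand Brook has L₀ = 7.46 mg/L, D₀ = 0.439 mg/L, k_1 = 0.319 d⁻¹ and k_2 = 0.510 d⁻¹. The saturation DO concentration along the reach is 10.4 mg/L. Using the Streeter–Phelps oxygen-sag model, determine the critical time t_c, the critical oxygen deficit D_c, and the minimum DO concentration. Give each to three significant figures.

With k_2/k_1 = 1.599 and 1 − D₀(k_2−k_1)/(k_1 L₀) = 0.9648,
t_c = ln(1.599 × 0.9648) / (0.510 − 0.319) = ln(1.542) / 0.1910 = 0.4333/0.1910 = 2.269 d.
D_c = (k_1/k_2) L₀ e^(−k_1 t_c) = (0.319/0.510) × 7.46 × e^(−0.319×2.269) = 0.6255 × 7.46 × 0.4849 = 2.263 mg/L.
Minimum DO = C_s − D_c = 10.4 − 2.263 = 8.137 mg/L.

t_c ≈ 2.27 d; D_c ≈ 2.26 mg/L; min DO ≈ 8.14 mg/L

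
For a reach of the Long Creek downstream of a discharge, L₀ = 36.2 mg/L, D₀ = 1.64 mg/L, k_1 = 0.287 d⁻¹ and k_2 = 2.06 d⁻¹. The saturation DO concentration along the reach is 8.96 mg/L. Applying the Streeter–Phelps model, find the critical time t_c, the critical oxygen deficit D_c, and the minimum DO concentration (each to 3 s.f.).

At the critical point dD/dt = 0, so k_1 L₀ e^(−k_1 t) = k_2 D. Substituting D(t) from the Streeter–Phelps equation and solving for t gives
t_c = ln[(k_2/k_1)(1 − D₀(k_2−k_1)/(k_1 L₀))] / (k_2−k_1).
Here k_2−k_1 = 1.773 d⁻¹ and 1 − D₀(k_2−k_1)/(k_1 L₀) = 1 − 1.64×1.773/(0.287×36.2) = 0.7201, so
t_c = ln(7.178 × 0.7201) / 1.773 = 1.643 / 1.773 = 0.9265 d.
D_c = (k_1/k_2) L₀ e^(−k_1 t_c) = (0.287/2.06) × 36.2 × e^(−0.287×0.9265) = 0.1393 × 36.2 × 0.7665 = 3.866 mg/L.
Minimum DO = C_s − D_c = 8.96 − 3.866 = 5.094 mg/L.

t_c ≈ 0.926 d; D_c ≈ 3.87 mg/L; min DO ≈ 5.09 mg/L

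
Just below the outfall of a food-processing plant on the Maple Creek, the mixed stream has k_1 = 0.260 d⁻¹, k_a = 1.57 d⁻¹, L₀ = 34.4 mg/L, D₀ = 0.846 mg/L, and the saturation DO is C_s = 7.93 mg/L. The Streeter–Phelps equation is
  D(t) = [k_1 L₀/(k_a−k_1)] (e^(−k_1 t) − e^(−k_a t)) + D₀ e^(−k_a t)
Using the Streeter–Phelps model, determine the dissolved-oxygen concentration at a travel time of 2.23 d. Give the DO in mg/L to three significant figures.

DO ≈ 4.29 mg/L

k_1 L₀/(k_a−k_1) = 0.260×34.4/(1.57−0.260) = 8.944/1.310 = 6.827 mg/L.
e^(−k_1 t) = e^(−0.260×2.230) = 0.5600; e^(−k_a t) = e^(−1.57×2.230) = 0.03016.
D = 6.827 × (0.5600 − 0.03016) + 0.846 × 0.03016 = 3.618 + 0.02552 = 3.643 mg/L.
DO = C_s − D = 7.93 − 3.643 = 4.287 mg/L.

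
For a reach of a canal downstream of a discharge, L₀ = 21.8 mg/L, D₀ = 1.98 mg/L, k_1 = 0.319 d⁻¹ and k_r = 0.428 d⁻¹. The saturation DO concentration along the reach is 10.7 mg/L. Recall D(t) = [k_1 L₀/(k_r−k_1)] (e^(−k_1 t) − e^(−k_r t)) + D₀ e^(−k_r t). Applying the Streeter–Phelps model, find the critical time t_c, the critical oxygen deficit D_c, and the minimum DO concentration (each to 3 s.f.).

At the critical point dD/dt = 0, so k_1 L₀ e^(−k_1 t) = k_r D. Substituting D(t) from the Streeter–Phelps equation and solving for t gives
t_c = ln[(k_r/k_1)(1 − D₀(k_r−k_1)/(k_1 L₀))] / (k_r−k_1).
Here k_r−k_1 = 0.1090 d⁻¹ and 1 − D₀(k_r−k_1)/(k_1 L₀) = 1 − 1.98×0.1090/(0.319×21.8) = 0.9690, so
t_c = ln(1.342 × 0.9690) / 0.1090 = 0.2624 / 0.1090 = 2.407 d.
L(t_c) = L₀ e^(−k_1 t_c) = 21.8 × 0.4640 = 10.11 mg/L, and at the critical point k_r D_c = k_1 L, so D_c = (0.319/0.428) × 10.11 = 7.538 mg/L.
Minimum DO = C_s − D_c = 10.7 − 7.538 = 3.162 mg/L.

t_c ≈ 2.41 d; D_c ≈ 7.54 mg/L; min DO ≈ 3.16 mg/L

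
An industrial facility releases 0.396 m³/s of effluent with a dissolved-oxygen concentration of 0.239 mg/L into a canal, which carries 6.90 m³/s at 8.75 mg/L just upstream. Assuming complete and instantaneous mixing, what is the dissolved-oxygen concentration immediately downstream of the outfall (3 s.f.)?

Flow-weighted mixing: C = (Q_r C_r + Q_w C_w)/(Q_r + Q_w)
= (6.90×8.75 + 0.396×0.239)/(6.90 + 0.396) = 60.47/7.296 = 8.288 mg/L.

8.29 mg/L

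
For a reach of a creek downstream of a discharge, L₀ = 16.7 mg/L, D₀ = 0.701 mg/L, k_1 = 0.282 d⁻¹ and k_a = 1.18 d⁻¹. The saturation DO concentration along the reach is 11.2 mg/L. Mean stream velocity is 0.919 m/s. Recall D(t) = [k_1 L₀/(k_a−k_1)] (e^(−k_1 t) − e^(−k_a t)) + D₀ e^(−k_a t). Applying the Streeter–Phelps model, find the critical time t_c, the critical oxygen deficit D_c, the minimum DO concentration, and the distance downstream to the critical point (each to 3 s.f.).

With k_a/k_1 = 4.184 and 1 − D₀(k_a−k_1)/(k_1 L₀) = 0.8663,
t_c = ln(4.184 × 0.8663) / (1.18 − 0.282) = ln(3.625) / 0.8980 = 1.288/0.8980 = 1.434 d.
L(t_c) = L₀ e^(−k_1 t_c) = 16.7 × 0.6674 = 11.14 mg/L, and at the critical point k_a D_c = k_1 L, so D_c = (0.282/1.18) × 11.14 = 2.663 mg/L.
Minimum DO = C_s − D_c = 11.2 − 2.663 = 8.537 mg/L.
x_c = v t_c = 0.919 m/s × 1.434 d × 86400 s/d = 113900 m ≈ 114 km.

t_c ≈ 1.43 d; D_c ≈ 2.66 mg/L; min DO ≈ 8.54 mg/L; x_c ≈ 114 km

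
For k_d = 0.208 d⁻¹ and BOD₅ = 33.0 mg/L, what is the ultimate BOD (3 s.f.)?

L₀ ≈ 51.0 mg/L

BOD₅ = L₀(1 − e^(−5k_d)) ⇒ L₀ = BOD₅ / (1 − e^(−5×0.208))
= 33.0 / (1 − 0.3535) = 33.0 / 0.6465 = 51.04 mg/L.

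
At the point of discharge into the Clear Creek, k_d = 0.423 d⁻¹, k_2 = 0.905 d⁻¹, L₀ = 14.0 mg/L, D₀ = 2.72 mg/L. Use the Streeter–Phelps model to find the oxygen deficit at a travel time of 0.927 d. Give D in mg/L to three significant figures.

D ≈ 4.17 mg/L

k_d L₀/(k_2−k_d) = 0.423×14.0/(0.905−0.423) = 5.922/0.4820 = 12.29 mg/L.
e^(−k_d t) = e^(−0.423×0.9270) = 0.6756; e^(−k_2 t) = e^(−0.905×0.9270) = 0.4322.
D = 12.29 × (0.6756 − 0.4322) + 2.72 × 0.4322 = 2.991 + 1.176 = 4.167 mg/L.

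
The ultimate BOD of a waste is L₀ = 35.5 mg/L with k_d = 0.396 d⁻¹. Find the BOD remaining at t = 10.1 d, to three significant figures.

L ≈ 0.650 mg/L

L_t = L₀ e^(−k_d t) = 35.5 × e^(−0.396×10.1) = 35.5 × 0.01832 = 0.6505 mg/L.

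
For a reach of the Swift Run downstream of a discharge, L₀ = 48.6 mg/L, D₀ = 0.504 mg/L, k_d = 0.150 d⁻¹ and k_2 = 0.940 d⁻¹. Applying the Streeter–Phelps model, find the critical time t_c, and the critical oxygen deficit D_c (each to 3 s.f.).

t_c ≈ 2.25 d; D_c ≈ 5.53 mg/L

With k_2/k_d = 6.267 and 1 − D₀(k_2−k_d)/(k_d L₀) = 0.9454,
t_c = ln(6.267 × 0.9454) / (0.940 − 0.150) = ln(5.924) / 0.7900 = 1.779/0.7900 = 2.252 d.
D_c = (k_d/k_2) L₀ e^(−k_d t_c) = (0.150/0.940) × 48.6 × e^(−0.150×2.252) = 0.1596 × 48.6 × 0.7133 = 5.532 mg/L.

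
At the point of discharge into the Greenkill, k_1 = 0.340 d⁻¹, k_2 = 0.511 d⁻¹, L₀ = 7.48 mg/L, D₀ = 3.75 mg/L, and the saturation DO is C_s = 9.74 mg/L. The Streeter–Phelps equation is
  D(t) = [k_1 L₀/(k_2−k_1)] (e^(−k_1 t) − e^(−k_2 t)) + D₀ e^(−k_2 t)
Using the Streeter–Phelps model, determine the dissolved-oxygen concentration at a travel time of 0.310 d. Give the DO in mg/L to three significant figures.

DO ≈ 5.85 mg/L

k_1 L₀/(k_2−k_1) = 0.340×7.48/(0.511−0.340) = 2.543/0.1710 = 14.87 mg/L.
e^(−k_1 t) = e^(−0.340×0.3100) = 0.9000; e^(−k_2 t) = e^(−0.511×0.3100) = 0.8535.
D = 14.87 × (0.9000 − 0.8535) + 3.75 × 0.8535 = 0.6910 + 3.201 = 3.892 mg/L.
DO = C_s − D = 9.74 − 3.892 = 5.848 mg/L.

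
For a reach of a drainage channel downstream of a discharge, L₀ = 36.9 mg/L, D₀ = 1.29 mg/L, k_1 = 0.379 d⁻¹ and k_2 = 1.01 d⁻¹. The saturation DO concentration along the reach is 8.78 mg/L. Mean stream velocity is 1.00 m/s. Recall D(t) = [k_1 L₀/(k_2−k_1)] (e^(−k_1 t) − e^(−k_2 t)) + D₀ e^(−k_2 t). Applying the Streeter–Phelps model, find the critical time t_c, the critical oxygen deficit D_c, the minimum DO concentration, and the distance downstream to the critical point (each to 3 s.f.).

t_c = [1/(k_2−k_1)] ln[(k_2/k_1)(1 − D₀(k_2−k_1)/(k_1 L₀))]
= [1/(1.01−0.379)] ln[(1.01/0.379)(1 − 1.29×0.6310/(0.379×36.9))]
= (1/0.6310) ln[2.665 × 0.9418] = 1.585 × ln(2.510) = 1.585 × 0.9202 = 1.458 d.
L(t_c) = L₀ e^(−k_1 t_c) = 36.9 × 0.5754 = 21.23 mg/L, and at the critical point k_2 D_c = k_1 L, so D_c = (0.379/1.01) × 21.23 = 7.967 mg/L.
Minimum DO = C_s − D_c = 8.78 − 7.967 = 0.8128 mg/L.
x_c = v t_c = 1.00 m/s × 1.458 d × 86400 s/d = 126000 m ≈ 126 km.

t_c ≈ 1.46 d; D_c ≈ 7.97 mg/L; min DO ≈ 0.813 mg/L; x_c ≈ 126 km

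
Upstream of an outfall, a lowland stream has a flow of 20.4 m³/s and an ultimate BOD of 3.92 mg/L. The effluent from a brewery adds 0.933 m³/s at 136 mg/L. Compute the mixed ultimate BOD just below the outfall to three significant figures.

9.70 mg/L

Flow-weighted mixing: C = (Q_r C_r + Q_w C_w)/(Q_r + Q_w)
= (20.4×3.92 + 0.933×136)/(20.4 + 0.933) = 206.9/21.33 = 9.697 mg/L.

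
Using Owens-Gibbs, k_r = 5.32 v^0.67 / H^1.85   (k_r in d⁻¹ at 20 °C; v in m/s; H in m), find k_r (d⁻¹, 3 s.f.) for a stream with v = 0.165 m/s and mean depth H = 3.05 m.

k_r ≈ 0.202 d⁻¹

k_r = 5.32 × 0.165^0.67 / 3.05^1.85 = 5.32 × 0.2990 / 7.870 = 0.2021 d⁻¹.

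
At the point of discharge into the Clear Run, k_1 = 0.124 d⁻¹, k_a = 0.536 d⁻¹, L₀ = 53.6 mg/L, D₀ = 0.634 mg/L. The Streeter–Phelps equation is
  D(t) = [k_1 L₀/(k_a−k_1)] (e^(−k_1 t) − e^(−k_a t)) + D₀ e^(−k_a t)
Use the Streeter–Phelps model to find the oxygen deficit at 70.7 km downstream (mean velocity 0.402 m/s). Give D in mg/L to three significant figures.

Travel time t = x/v = 70.7 km / (0.402 m/s) = 70700 m / 0.402 m/s = 175900 s = 2.036 d.
k_1 L₀/(k_a−k_1) = 0.124×53.6/(0.536−0.124) = 6.646/0.4120 = 16.13 mg/L.
e^(−k_1 t) = e^(−0.124×2.036) = 0.7769; e^(−k_a t) = e^(−0.536×2.036) = 0.3359.
D = 16.13 × (0.7769 − 0.3359) + 0.634 × 0.3359 = 7.115 + 0.2129 = 7.328 mg/L.

D ≈ 7.33 mg/L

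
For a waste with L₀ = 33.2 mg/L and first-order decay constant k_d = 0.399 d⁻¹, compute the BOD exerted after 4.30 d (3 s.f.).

y_t = L₀(1 − e^(−k_d t)) = 33.2 × (1 − e^(−0.399×4.30))
= 33.2 × (1 − 0.1798) = 33.2 × 0.8202 = 27.23 mg/L.

y ≈ 27.2 mg/L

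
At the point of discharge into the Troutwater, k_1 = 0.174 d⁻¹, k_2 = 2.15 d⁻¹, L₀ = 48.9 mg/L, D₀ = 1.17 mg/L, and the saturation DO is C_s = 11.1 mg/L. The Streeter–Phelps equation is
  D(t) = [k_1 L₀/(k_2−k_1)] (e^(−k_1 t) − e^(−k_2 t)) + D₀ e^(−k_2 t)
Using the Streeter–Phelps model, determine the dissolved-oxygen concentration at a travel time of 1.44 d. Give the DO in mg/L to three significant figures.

DO ≈ 7.89 mg/L

k_1 L₀/(k_2−k_1) = 0.174×48.9/(2.15−0.174) = 8.509/1.976 = 4.306 mg/L.
e^(−k_1 t) = e^(−0.174×1.440) = 0.7784; e^(−k_2 t) = e^(−2.15×1.440) = 0.04523.
D = 4.306 × (0.7784 − 0.04523) + 1.17 × 0.04523 = 3.157 + 0.05292 = 3.210 mg/L.
DO = C_s − D = 11.1 − 3.210 = 7.890 mg/L.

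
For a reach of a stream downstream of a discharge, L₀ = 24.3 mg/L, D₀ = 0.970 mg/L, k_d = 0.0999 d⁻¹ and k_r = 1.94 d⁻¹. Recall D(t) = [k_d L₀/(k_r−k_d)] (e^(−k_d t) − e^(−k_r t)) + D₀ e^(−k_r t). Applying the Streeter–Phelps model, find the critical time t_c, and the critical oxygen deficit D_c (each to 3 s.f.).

At the critical point dD/dt = 0, so k_d L₀ e^(−k_d t) = k_r D. Substituting D(t) from the Streeter–Phelps equation and solving for t gives
t_c = ln[(k_r/k_d)(1 − D₀(k_r−k_d)/(k_d L₀))] / (k_r−k_d).
Here k_r−k_d = 1.840 d⁻¹ and 1 − D₀(k_r−k_d)/(k_d L₀) = 1 − 0.970×1.840/(0.0999×24.3) = 0.2647, so
t_c = ln(19.42 × 0.2647) / 1.840 = 1.637 / 1.840 = 0.8898 d.
L(t_c) = L₀ e^(−k_d t_c) = 24.3 × 0.9149 = 22.23 mg/L, and at the critical point k_r D_c = k_d L, so D_c = (0.0999/1.94) × 22.23 = 1.145 mg/L.

t_c ≈ 0.890 d; D_c ≈ 1.14 mg/L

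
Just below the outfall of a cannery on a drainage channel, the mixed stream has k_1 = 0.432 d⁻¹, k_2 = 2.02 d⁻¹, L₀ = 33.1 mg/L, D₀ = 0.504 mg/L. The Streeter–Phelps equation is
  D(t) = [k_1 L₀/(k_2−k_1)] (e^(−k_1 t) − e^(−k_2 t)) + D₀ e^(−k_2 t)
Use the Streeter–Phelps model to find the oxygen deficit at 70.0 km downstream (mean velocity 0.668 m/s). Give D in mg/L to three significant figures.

D ≈ 4.60 mg/L

Travel time t = x/v = 70.0 km / (0.668 m/s) = 70000 m / 0.668 m/s = 104800 s = 1.213 d.
k_1 L₀/(k_2−k_1) = 0.432×33.1/(2.02−0.432) = 14.30/1.588 = 9.005 mg/L.
e^(−k_1 t) = e^(−0.432×1.213) = 0.5922; e^(−k_2 t) = e^(−2.02×1.213) = 0.08630.
D = 9.005 × (0.5922 − 0.08630) + 0.504 × 0.08630 = 4.555 + 0.04349 = 4.599 mg/L.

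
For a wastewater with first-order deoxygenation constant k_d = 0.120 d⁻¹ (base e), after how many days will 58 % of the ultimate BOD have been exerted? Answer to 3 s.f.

y/L₀ = 1 − e^(−k_d t) = 0.58 ⇒ e^(−k_d t) = 0.420
t = −ln(0.420) / 0.120 = 0.8675 / 0.120 = 7.229 d.

t ≈ 7.23 d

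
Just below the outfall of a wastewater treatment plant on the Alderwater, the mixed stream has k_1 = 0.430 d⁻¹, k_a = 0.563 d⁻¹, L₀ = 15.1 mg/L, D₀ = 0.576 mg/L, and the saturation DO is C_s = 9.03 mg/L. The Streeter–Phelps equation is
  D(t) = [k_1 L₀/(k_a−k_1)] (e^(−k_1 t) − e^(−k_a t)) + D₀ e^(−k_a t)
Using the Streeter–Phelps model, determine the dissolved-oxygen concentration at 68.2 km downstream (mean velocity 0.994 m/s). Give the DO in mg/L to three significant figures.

Travel time t = x/v = 68.2 km / (0.994 m/s) = 68200 m / 0.994 m/s = 68610 s = 0.7941 d.
k_1 L₀/(k_a−k_1) = 0.430×15.1/(0.563−0.430) = 6.493/0.1330 = 48.82 mg/L.
e^(−k_1 t) = e^(−0.430×0.7941) = 0.7107; e^(−k_a t) = e^(−0.563×0.7941) = 0.6395.
D = 48.82 × (0.7107 − 0.6395) + 0.576 × 0.6395 = 3.478 + 0.3683 = 3.846 mg/L.
DO = C_s − D = 9.03 − 3.846 = 5.184 mg/L.

DO ≈ 5.18 mg/L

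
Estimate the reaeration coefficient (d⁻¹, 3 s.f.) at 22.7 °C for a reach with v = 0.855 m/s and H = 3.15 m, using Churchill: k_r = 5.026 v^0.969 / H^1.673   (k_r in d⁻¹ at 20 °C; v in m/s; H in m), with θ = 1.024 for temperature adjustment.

k_r ≈ 0.675 d⁻¹

k_r(20) = 5.026 × 0.855^0.969 / 3.15^1.673 = 5.026 × 0.8592 / 6.818 = 0.6333 d⁻¹.
k_r(22.7) = 0.6333 × 1.024^(22.7−20) = 0.6333 × 1.066 = 0.6752 d⁻¹.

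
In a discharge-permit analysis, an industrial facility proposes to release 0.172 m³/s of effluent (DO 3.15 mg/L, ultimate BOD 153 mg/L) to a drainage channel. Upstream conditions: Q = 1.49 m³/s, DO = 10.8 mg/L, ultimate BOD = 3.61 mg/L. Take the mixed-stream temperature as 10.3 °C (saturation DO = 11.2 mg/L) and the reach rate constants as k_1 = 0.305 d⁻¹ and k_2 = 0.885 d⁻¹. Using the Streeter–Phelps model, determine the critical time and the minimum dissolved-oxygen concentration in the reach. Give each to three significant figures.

Mixed DO = (1.49×10.8 + 0.172×3.15)/(1.49+0.172) = 16.63/1.662 = 10.01 mg/L.
Mixed L₀ = (1.49×3.61 + 0.172×153)/(1.662) = 31.69/1.662 = 19.07 mg/L.
Initial deficit D₀ = C_s − DO₀ = 11.2 − 10.01 = 1.192 mg/L.
t_c = (1/0.5800) ln[(0.885/0.305)(1 − 1.192×0.5800/(0.305×19.07))] = 1.724 × ln(2.557) = 1.619 d.
D_c = (0.305/0.885) × 19.07 × e^(−0.305×1.619) = 0.3446 × 19.07 × 0.6104 = 4.012 mg/L.
Minimum DO = 11.2 − 4.012 = 7.188 mg/L.

t_c ≈ 1.62 d; minimum DO ≈ 7.19 mg/L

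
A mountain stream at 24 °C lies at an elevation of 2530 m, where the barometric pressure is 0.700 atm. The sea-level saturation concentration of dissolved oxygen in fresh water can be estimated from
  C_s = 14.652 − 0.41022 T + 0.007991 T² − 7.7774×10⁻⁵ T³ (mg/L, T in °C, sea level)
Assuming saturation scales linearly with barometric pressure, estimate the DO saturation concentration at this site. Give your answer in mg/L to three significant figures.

C_s ≈ 5.83 mg/L

At sea level: C_s = 14.652 − 0.41022×24 + 0.007991×24² − 7.7774×10⁻⁵×24³ = 8.334 mg/L.
Pressure correction: C_s' = 8.334 × 0.700 = 5.834 mg/L.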